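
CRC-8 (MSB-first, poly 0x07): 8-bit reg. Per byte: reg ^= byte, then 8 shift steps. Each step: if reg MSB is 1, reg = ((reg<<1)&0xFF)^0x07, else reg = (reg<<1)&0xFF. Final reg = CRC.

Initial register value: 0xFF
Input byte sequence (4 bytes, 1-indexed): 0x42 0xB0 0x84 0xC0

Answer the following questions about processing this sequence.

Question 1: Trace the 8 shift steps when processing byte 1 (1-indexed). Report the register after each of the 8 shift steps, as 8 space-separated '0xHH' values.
Answer: 0x7D 0xFA 0xF3 0xE1 0xC5 0x8D 0x1D 0x3A

Derivation:
Register before byte 1: 0xFF
After XOR with byte 0x42: 0xBD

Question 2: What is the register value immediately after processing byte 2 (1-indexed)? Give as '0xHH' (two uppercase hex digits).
After byte 1 (0x42): reg=0x3A
After byte 2 (0xB0): reg=0xBF

Answer: 0xBF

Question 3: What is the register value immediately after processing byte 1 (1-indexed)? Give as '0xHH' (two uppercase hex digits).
Answer: 0x3A

Derivation:
After byte 1 (0x42): reg=0x3A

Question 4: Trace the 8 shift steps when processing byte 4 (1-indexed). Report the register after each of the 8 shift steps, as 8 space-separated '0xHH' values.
After byte 1 (0x42): reg=0x3A
After byte 2 (0xB0): reg=0xBF
After byte 3 (0x84): reg=0xA1
Register before byte 4: 0xA1
After XOR with byte 0xC0: 0x61

Answer: 0xC2 0x83 0x01 0x02 0x04 0x08 0x10 0x20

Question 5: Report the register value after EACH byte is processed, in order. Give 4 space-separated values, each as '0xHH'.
0x3A 0xBF 0xA1 0x20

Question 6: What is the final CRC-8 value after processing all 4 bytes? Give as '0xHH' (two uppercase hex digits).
After byte 1 (0x42): reg=0x3A
After byte 2 (0xB0): reg=0xBF
After byte 3 (0x84): reg=0xA1
After byte 4 (0xC0): reg=0x20

Answer: 0x20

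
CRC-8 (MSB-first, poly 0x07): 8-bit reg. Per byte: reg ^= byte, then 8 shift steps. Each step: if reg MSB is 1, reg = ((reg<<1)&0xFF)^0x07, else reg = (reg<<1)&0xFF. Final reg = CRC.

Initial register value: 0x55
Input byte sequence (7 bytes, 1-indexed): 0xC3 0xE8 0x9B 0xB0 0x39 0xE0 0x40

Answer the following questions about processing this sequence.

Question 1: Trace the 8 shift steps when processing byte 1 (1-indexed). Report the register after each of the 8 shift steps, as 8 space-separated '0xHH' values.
Answer: 0x2B 0x56 0xAC 0x5F 0xBE 0x7B 0xF6 0xEB

Derivation:
Register before byte 1: 0x55
After XOR with byte 0xC3: 0x96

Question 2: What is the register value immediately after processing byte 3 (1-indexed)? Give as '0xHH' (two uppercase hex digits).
After byte 1 (0xC3): reg=0xEB
After byte 2 (0xE8): reg=0x09
After byte 3 (0x9B): reg=0xF7

Answer: 0xF7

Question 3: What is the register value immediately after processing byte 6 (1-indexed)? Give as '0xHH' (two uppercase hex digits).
After byte 1 (0xC3): reg=0xEB
After byte 2 (0xE8): reg=0x09
After byte 3 (0x9B): reg=0xF7
After byte 4 (0xB0): reg=0xD2
After byte 5 (0x39): reg=0x9F
After byte 6 (0xE0): reg=0x7A

Answer: 0x7A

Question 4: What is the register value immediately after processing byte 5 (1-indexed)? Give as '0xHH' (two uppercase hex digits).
After byte 1 (0xC3): reg=0xEB
After byte 2 (0xE8): reg=0x09
After byte 3 (0x9B): reg=0xF7
After byte 4 (0xB0): reg=0xD2
After byte 5 (0x39): reg=0x9F

Answer: 0x9F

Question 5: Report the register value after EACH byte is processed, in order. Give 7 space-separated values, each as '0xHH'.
0xEB 0x09 0xF7 0xD2 0x9F 0x7A 0xA6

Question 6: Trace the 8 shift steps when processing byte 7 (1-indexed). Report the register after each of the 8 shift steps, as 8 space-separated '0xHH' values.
Answer: 0x74 0xE8 0xD7 0xA9 0x55 0xAA 0x53 0xA6

Derivation:
After byte 1 (0xC3): reg=0xEB
After byte 2 (0xE8): reg=0x09
After byte 3 (0x9B): reg=0xF7
After byte 4 (0xB0): reg=0xD2
After byte 5 (0x39): reg=0x9F
After byte 6 (0xE0): reg=0x7A
Register before byte 7: 0x7A
After XOR with byte 0x40: 0x3A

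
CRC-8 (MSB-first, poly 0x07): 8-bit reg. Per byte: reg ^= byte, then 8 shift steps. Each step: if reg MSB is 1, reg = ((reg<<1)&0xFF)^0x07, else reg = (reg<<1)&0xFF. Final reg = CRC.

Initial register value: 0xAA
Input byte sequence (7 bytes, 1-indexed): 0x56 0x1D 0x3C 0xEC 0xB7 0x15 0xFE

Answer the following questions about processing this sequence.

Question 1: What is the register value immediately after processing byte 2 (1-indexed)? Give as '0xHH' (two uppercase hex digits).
After byte 1 (0x56): reg=0xFA
After byte 2 (0x1D): reg=0xBB

Answer: 0xBB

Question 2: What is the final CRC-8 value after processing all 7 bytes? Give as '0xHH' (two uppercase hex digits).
Answer: 0x2C

Derivation:
After byte 1 (0x56): reg=0xFA
After byte 2 (0x1D): reg=0xBB
After byte 3 (0x3C): reg=0x9C
After byte 4 (0xEC): reg=0x57
After byte 5 (0xB7): reg=0xAE
After byte 6 (0x15): reg=0x28
After byte 7 (0xFE): reg=0x2C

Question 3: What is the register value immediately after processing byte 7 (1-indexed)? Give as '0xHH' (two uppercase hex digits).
Answer: 0x2C

Derivation:
After byte 1 (0x56): reg=0xFA
After byte 2 (0x1D): reg=0xBB
After byte 3 (0x3C): reg=0x9C
After byte 4 (0xEC): reg=0x57
After byte 5 (0xB7): reg=0xAE
After byte 6 (0x15): reg=0x28
After byte 7 (0xFE): reg=0x2C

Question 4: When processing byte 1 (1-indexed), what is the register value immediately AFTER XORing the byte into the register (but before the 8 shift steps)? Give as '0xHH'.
Register before byte 1: 0xAA
Byte 1: 0x56
0xAA XOR 0x56 = 0xFC

Answer: 0xFC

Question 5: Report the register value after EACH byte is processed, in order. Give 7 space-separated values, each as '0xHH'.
0xFA 0xBB 0x9C 0x57 0xAE 0x28 0x2C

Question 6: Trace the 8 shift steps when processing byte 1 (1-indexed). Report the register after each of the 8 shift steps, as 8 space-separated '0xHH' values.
Register before byte 1: 0xAA
After XOR with byte 0x56: 0xFC

Answer: 0xFF 0xF9 0xF5 0xED 0xDD 0xBD 0x7D 0xFA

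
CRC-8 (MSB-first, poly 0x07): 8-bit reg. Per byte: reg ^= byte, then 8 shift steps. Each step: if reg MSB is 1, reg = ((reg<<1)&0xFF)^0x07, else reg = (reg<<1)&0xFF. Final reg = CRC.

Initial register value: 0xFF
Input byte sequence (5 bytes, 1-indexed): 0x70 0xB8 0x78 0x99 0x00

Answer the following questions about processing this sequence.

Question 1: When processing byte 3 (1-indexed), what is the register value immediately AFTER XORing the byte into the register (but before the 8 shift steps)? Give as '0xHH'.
Register before byte 3: 0x54
Byte 3: 0x78
0x54 XOR 0x78 = 0x2C

Answer: 0x2C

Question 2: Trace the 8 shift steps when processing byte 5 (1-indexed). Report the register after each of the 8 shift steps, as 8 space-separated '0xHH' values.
Answer: 0x2F 0x5E 0xBC 0x7F 0xFE 0xFB 0xF1 0xE5

Derivation:
After byte 1 (0x70): reg=0xA4
After byte 2 (0xB8): reg=0x54
After byte 3 (0x78): reg=0xC4
After byte 4 (0x99): reg=0x94
Register before byte 5: 0x94
After XOR with byte 0x00: 0x94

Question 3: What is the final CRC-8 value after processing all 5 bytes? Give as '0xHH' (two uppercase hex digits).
After byte 1 (0x70): reg=0xA4
After byte 2 (0xB8): reg=0x54
After byte 3 (0x78): reg=0xC4
After byte 4 (0x99): reg=0x94
After byte 5 (0x00): reg=0xE5

Answer: 0xE5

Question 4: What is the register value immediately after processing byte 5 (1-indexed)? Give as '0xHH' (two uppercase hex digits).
After byte 1 (0x70): reg=0xA4
After byte 2 (0xB8): reg=0x54
After byte 3 (0x78): reg=0xC4
After byte 4 (0x99): reg=0x94
After byte 5 (0x00): reg=0xE5

Answer: 0xE5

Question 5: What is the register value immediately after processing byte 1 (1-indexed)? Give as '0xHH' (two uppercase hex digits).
After byte 1 (0x70): reg=0xA4

Answer: 0xA4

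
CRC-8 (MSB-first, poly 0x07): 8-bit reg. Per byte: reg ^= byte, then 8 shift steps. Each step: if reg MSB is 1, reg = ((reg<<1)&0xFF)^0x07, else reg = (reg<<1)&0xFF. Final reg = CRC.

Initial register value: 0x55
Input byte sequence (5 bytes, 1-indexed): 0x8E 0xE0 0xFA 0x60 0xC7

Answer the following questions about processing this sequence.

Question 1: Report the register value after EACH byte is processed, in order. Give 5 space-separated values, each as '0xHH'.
0x0F 0x83 0x68 0x38 0xF3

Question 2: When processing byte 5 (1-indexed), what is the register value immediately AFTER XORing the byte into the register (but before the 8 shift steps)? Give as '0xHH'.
Answer: 0xFF

Derivation:
Register before byte 5: 0x38
Byte 5: 0xC7
0x38 XOR 0xC7 = 0xFF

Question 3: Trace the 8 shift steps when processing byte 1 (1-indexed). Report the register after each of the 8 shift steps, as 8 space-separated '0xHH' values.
Register before byte 1: 0x55
After XOR with byte 0x8E: 0xDB

Answer: 0xB1 0x65 0xCA 0x93 0x21 0x42 0x84 0x0F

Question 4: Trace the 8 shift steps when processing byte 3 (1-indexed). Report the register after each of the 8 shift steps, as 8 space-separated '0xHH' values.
After byte 1 (0x8E): reg=0x0F
After byte 2 (0xE0): reg=0x83
Register before byte 3: 0x83
After XOR with byte 0xFA: 0x79

Answer: 0xF2 0xE3 0xC1 0x85 0x0D 0x1A 0x34 0x68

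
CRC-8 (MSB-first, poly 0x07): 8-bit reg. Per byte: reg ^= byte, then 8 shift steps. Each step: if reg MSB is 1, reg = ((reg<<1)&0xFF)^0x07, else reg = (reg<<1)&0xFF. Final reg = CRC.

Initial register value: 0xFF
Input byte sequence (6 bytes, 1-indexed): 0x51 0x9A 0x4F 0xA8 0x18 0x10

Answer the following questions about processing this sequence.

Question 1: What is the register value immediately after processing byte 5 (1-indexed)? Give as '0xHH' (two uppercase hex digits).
After byte 1 (0x51): reg=0x43
After byte 2 (0x9A): reg=0x01
After byte 3 (0x4F): reg=0xED
After byte 4 (0xA8): reg=0xDC
After byte 5 (0x18): reg=0x52

Answer: 0x52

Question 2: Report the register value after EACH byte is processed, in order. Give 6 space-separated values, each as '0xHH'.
0x43 0x01 0xED 0xDC 0x52 0xC9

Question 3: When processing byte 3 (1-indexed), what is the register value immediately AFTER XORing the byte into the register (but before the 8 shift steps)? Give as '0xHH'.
Register before byte 3: 0x01
Byte 3: 0x4F
0x01 XOR 0x4F = 0x4E

Answer: 0x4E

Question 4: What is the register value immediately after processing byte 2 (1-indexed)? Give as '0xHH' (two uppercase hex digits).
After byte 1 (0x51): reg=0x43
After byte 2 (0x9A): reg=0x01

Answer: 0x01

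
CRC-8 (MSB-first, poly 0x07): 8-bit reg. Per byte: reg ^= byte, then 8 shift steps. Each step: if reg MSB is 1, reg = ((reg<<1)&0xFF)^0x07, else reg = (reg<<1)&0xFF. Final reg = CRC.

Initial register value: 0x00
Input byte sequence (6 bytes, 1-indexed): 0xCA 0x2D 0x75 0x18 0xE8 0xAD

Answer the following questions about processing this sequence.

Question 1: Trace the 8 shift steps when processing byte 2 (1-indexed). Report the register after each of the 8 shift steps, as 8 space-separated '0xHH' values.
Answer: 0xAA 0x53 0xA6 0x4B 0x96 0x2B 0x56 0xAC

Derivation:
After byte 1 (0xCA): reg=0x78
Register before byte 2: 0x78
After XOR with byte 0x2D: 0x55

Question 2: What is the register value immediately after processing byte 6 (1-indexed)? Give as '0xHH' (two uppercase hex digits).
Answer: 0x39

Derivation:
After byte 1 (0xCA): reg=0x78
After byte 2 (0x2D): reg=0xAC
After byte 3 (0x75): reg=0x01
After byte 4 (0x18): reg=0x4F
After byte 5 (0xE8): reg=0x7C
After byte 6 (0xAD): reg=0x39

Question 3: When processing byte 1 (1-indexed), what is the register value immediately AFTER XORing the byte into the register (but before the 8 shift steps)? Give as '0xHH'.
Answer: 0xCA

Derivation:
Register before byte 1: 0x00
Byte 1: 0xCA
0x00 XOR 0xCA = 0xCA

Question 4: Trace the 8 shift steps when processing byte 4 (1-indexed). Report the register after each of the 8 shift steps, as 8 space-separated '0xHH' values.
Answer: 0x32 0x64 0xC8 0x97 0x29 0x52 0xA4 0x4F

Derivation:
After byte 1 (0xCA): reg=0x78
After byte 2 (0x2D): reg=0xAC
After byte 3 (0x75): reg=0x01
Register before byte 4: 0x01
After XOR with byte 0x18: 0x19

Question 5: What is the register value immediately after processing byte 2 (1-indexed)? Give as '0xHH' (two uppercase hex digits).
Answer: 0xAC

Derivation:
After byte 1 (0xCA): reg=0x78
After byte 2 (0x2D): reg=0xAC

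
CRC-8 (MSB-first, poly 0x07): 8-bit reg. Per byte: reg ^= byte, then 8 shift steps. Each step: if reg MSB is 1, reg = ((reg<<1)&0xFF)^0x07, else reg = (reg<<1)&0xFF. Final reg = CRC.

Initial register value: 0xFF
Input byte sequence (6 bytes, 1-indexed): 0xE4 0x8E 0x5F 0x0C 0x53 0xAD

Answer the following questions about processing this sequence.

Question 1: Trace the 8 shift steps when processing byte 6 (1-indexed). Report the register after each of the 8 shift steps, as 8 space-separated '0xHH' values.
Answer: 0xEF 0xD9 0xB5 0x6D 0xDA 0xB3 0x61 0xC2

Derivation:
After byte 1 (0xE4): reg=0x41
After byte 2 (0x8E): reg=0x63
After byte 3 (0x5F): reg=0xB4
After byte 4 (0x0C): reg=0x21
After byte 5 (0x53): reg=0x59
Register before byte 6: 0x59
After XOR with byte 0xAD: 0xF4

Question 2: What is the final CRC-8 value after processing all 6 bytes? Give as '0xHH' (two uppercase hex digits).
After byte 1 (0xE4): reg=0x41
After byte 2 (0x8E): reg=0x63
After byte 3 (0x5F): reg=0xB4
After byte 4 (0x0C): reg=0x21
After byte 5 (0x53): reg=0x59
After byte 6 (0xAD): reg=0xC2

Answer: 0xC2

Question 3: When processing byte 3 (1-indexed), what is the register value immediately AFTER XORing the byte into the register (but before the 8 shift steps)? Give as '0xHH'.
Register before byte 3: 0x63
Byte 3: 0x5F
0x63 XOR 0x5F = 0x3C

Answer: 0x3C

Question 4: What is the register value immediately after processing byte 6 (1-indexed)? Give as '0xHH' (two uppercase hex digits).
Answer: 0xC2

Derivation:
After byte 1 (0xE4): reg=0x41
After byte 2 (0x8E): reg=0x63
After byte 3 (0x5F): reg=0xB4
After byte 4 (0x0C): reg=0x21
After byte 5 (0x53): reg=0x59
After byte 6 (0xAD): reg=0xC2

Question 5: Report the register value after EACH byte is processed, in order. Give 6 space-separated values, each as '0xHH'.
0x41 0x63 0xB4 0x21 0x59 0xC2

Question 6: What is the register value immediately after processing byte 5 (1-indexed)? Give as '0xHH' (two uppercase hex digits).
After byte 1 (0xE4): reg=0x41
After byte 2 (0x8E): reg=0x63
After byte 3 (0x5F): reg=0xB4
After byte 4 (0x0C): reg=0x21
After byte 5 (0x53): reg=0x59

Answer: 0x59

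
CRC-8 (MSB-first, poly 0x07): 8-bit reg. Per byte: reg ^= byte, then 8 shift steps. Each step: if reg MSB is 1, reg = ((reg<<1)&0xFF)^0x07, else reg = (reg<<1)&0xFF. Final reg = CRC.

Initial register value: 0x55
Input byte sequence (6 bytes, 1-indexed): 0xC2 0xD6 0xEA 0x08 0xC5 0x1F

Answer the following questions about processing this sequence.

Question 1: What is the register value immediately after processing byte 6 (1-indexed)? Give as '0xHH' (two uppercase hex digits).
Answer: 0xD3

Derivation:
After byte 1 (0xC2): reg=0xEC
After byte 2 (0xD6): reg=0xA6
After byte 3 (0xEA): reg=0xE3
After byte 4 (0x08): reg=0x9F
After byte 5 (0xC5): reg=0x81
After byte 6 (0x1F): reg=0xD3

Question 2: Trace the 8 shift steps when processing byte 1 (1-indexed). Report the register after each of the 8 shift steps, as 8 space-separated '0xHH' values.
Register before byte 1: 0x55
After XOR with byte 0xC2: 0x97

Answer: 0x29 0x52 0xA4 0x4F 0x9E 0x3B 0x76 0xEC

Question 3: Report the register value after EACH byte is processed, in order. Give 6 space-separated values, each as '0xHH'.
0xEC 0xA6 0xE3 0x9F 0x81 0xD3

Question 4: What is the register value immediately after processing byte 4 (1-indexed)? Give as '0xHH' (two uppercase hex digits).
After byte 1 (0xC2): reg=0xEC
After byte 2 (0xD6): reg=0xA6
After byte 3 (0xEA): reg=0xE3
After byte 4 (0x08): reg=0x9F

Answer: 0x9F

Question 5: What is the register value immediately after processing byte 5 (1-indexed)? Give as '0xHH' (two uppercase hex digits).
After byte 1 (0xC2): reg=0xEC
After byte 2 (0xD6): reg=0xA6
After byte 3 (0xEA): reg=0xE3
After byte 4 (0x08): reg=0x9F
After byte 5 (0xC5): reg=0x81

Answer: 0x81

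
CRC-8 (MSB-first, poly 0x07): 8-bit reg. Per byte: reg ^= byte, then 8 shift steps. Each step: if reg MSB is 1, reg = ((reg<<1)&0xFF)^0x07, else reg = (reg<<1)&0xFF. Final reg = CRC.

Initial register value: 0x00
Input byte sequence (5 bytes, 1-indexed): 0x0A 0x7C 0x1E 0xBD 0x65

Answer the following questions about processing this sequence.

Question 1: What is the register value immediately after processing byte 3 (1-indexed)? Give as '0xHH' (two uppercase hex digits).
Answer: 0x83

Derivation:
After byte 1 (0x0A): reg=0x36
After byte 2 (0x7C): reg=0xF1
After byte 3 (0x1E): reg=0x83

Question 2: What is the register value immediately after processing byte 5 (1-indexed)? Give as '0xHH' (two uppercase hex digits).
After byte 1 (0x0A): reg=0x36
After byte 2 (0x7C): reg=0xF1
After byte 3 (0x1E): reg=0x83
After byte 4 (0xBD): reg=0xBA
After byte 5 (0x65): reg=0x13

Answer: 0x13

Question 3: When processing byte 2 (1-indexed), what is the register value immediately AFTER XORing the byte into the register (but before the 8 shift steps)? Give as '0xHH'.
Answer: 0x4A

Derivation:
Register before byte 2: 0x36
Byte 2: 0x7C
0x36 XOR 0x7C = 0x4A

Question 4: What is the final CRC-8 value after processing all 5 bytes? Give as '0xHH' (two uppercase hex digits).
Answer: 0x13

Derivation:
After byte 1 (0x0A): reg=0x36
After byte 2 (0x7C): reg=0xF1
After byte 3 (0x1E): reg=0x83
After byte 4 (0xBD): reg=0xBA
After byte 5 (0x65): reg=0x13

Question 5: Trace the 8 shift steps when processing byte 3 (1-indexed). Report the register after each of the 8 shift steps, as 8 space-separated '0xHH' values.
Answer: 0xD9 0xB5 0x6D 0xDA 0xB3 0x61 0xC2 0x83

Derivation:
After byte 1 (0x0A): reg=0x36
After byte 2 (0x7C): reg=0xF1
Register before byte 3: 0xF1
After XOR with byte 0x1E: 0xEF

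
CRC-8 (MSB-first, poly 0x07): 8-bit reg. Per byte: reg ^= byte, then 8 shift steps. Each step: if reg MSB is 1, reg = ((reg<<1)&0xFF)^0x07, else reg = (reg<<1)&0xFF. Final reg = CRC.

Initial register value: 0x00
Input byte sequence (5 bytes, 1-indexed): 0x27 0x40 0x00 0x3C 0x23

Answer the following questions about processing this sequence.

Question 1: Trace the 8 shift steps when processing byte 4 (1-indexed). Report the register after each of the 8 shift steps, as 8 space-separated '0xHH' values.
Answer: 0x64 0xC8 0x97 0x29 0x52 0xA4 0x4F 0x9E

Derivation:
After byte 1 (0x27): reg=0xF5
After byte 2 (0x40): reg=0x02
After byte 3 (0x00): reg=0x0E
Register before byte 4: 0x0E
After XOR with byte 0x3C: 0x32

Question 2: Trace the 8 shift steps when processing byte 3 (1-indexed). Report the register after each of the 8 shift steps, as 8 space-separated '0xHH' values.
Answer: 0x04 0x08 0x10 0x20 0x40 0x80 0x07 0x0E

Derivation:
After byte 1 (0x27): reg=0xF5
After byte 2 (0x40): reg=0x02
Register before byte 3: 0x02
After XOR with byte 0x00: 0x02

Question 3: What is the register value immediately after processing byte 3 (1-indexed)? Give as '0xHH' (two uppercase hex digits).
After byte 1 (0x27): reg=0xF5
After byte 2 (0x40): reg=0x02
After byte 3 (0x00): reg=0x0E

Answer: 0x0E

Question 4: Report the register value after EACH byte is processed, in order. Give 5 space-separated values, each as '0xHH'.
0xF5 0x02 0x0E 0x9E 0x3A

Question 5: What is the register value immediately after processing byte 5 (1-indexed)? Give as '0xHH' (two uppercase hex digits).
After byte 1 (0x27): reg=0xF5
After byte 2 (0x40): reg=0x02
After byte 3 (0x00): reg=0x0E
After byte 4 (0x3C): reg=0x9E
After byte 5 (0x23): reg=0x3A

Answer: 0x3A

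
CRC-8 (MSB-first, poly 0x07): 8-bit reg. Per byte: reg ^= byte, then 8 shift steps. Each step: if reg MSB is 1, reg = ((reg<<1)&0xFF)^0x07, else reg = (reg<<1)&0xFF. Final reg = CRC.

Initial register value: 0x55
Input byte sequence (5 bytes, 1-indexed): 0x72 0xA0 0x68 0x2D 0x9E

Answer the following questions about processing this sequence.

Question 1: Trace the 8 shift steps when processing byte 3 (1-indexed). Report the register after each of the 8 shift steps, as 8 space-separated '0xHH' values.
Answer: 0x8F 0x19 0x32 0x64 0xC8 0x97 0x29 0x52

Derivation:
After byte 1 (0x72): reg=0xF5
After byte 2 (0xA0): reg=0xAC
Register before byte 3: 0xAC
After XOR with byte 0x68: 0xC4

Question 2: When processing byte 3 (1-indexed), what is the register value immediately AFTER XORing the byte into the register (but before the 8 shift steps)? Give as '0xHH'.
Register before byte 3: 0xAC
Byte 3: 0x68
0xAC XOR 0x68 = 0xC4

Answer: 0xC4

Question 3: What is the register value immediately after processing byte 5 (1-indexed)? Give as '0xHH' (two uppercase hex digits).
Answer: 0xB2

Derivation:
After byte 1 (0x72): reg=0xF5
After byte 2 (0xA0): reg=0xAC
After byte 3 (0x68): reg=0x52
After byte 4 (0x2D): reg=0x7A
After byte 5 (0x9E): reg=0xB2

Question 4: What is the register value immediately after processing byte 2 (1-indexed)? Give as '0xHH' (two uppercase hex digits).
After byte 1 (0x72): reg=0xF5
After byte 2 (0xA0): reg=0xAC

Answer: 0xAC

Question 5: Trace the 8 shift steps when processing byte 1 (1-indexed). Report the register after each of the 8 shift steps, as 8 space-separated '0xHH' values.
Register before byte 1: 0x55
After XOR with byte 0x72: 0x27

Answer: 0x4E 0x9C 0x3F 0x7E 0xFC 0xFF 0xF9 0xF5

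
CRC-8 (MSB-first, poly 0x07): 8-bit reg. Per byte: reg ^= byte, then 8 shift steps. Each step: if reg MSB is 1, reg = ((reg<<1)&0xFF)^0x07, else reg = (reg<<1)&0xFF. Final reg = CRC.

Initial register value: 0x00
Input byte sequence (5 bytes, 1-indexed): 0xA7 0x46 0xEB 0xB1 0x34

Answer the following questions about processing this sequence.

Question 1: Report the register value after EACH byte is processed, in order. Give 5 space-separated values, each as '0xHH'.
0x7C 0xA6 0xE4 0xAC 0xC1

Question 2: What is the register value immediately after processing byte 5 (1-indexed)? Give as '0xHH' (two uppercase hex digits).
After byte 1 (0xA7): reg=0x7C
After byte 2 (0x46): reg=0xA6
After byte 3 (0xEB): reg=0xE4
After byte 4 (0xB1): reg=0xAC
After byte 5 (0x34): reg=0xC1

Answer: 0xC1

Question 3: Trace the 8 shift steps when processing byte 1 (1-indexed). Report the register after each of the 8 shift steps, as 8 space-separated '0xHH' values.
Answer: 0x49 0x92 0x23 0x46 0x8C 0x1F 0x3E 0x7C

Derivation:
Register before byte 1: 0x00
After XOR with byte 0xA7: 0xA7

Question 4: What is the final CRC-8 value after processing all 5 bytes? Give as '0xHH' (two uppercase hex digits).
Answer: 0xC1

Derivation:
After byte 1 (0xA7): reg=0x7C
After byte 2 (0x46): reg=0xA6
After byte 3 (0xEB): reg=0xE4
After byte 4 (0xB1): reg=0xAC
After byte 5 (0x34): reg=0xC1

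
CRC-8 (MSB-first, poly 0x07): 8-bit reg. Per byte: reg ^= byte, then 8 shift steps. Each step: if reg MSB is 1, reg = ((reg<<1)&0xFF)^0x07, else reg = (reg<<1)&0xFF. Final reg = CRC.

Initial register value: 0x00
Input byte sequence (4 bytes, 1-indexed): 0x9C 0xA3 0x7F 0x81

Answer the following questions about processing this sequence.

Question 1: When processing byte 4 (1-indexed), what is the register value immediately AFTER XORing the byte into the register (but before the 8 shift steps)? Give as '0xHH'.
Register before byte 4: 0x0E
Byte 4: 0x81
0x0E XOR 0x81 = 0x8F

Answer: 0x8F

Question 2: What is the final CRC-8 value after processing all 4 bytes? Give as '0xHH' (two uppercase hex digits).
Answer: 0xA4

Derivation:
After byte 1 (0x9C): reg=0xDD
After byte 2 (0xA3): reg=0x7D
After byte 3 (0x7F): reg=0x0E
After byte 4 (0x81): reg=0xA4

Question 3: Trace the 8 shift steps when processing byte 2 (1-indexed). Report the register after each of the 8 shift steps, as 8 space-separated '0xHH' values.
After byte 1 (0x9C): reg=0xDD
Register before byte 2: 0xDD
After XOR with byte 0xA3: 0x7E

Answer: 0xFC 0xFF 0xF9 0xF5 0xED 0xDD 0xBD 0x7D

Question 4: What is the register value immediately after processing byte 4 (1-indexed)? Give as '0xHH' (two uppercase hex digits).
Answer: 0xA4

Derivation:
After byte 1 (0x9C): reg=0xDD
After byte 2 (0xA3): reg=0x7D
After byte 3 (0x7F): reg=0x0E
After byte 4 (0x81): reg=0xA4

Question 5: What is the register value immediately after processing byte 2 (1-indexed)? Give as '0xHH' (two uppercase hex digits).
After byte 1 (0x9C): reg=0xDD
After byte 2 (0xA3): reg=0x7D

Answer: 0x7D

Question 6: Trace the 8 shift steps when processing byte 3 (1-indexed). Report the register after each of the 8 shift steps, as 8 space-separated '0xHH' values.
After byte 1 (0x9C): reg=0xDD
After byte 2 (0xA3): reg=0x7D
Register before byte 3: 0x7D
After XOR with byte 0x7F: 0x02

Answer: 0x04 0x08 0x10 0x20 0x40 0x80 0x07 0x0E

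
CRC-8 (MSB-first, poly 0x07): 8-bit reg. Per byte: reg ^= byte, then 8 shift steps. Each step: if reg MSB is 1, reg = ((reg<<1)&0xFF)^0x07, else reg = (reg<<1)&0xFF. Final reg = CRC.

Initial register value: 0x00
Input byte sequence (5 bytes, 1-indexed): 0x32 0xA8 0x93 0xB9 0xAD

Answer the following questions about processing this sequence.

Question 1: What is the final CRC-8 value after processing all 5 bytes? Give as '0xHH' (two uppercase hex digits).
After byte 1 (0x32): reg=0x9E
After byte 2 (0xA8): reg=0x82
After byte 3 (0x93): reg=0x77
After byte 4 (0xB9): reg=0x64
After byte 5 (0xAD): reg=0x71

Answer: 0x71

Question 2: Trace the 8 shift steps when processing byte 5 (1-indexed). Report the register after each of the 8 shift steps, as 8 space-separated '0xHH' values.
After byte 1 (0x32): reg=0x9E
After byte 2 (0xA8): reg=0x82
After byte 3 (0x93): reg=0x77
After byte 4 (0xB9): reg=0x64
Register before byte 5: 0x64
After XOR with byte 0xAD: 0xC9

Answer: 0x95 0x2D 0x5A 0xB4 0x6F 0xDE 0xBB 0x71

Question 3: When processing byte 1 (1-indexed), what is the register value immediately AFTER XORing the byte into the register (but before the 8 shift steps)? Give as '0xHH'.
Register before byte 1: 0x00
Byte 1: 0x32
0x00 XOR 0x32 = 0x32

Answer: 0x32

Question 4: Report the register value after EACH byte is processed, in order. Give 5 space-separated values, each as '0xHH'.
0x9E 0x82 0x77 0x64 0x71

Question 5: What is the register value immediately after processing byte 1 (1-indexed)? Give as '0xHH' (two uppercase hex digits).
After byte 1 (0x32): reg=0x9E

Answer: 0x9E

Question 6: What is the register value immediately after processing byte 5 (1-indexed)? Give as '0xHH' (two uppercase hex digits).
After byte 1 (0x32): reg=0x9E
After byte 2 (0xA8): reg=0x82
After byte 3 (0x93): reg=0x77
After byte 4 (0xB9): reg=0x64
After byte 5 (0xAD): reg=0x71

Answer: 0x71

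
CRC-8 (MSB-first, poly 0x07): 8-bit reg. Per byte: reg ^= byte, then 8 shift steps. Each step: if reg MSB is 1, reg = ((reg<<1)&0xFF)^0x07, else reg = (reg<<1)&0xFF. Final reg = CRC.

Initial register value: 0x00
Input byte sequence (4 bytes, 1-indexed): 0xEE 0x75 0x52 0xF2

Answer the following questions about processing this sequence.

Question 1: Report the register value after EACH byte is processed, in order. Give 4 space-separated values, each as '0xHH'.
0x84 0xD9 0xB8 0xF1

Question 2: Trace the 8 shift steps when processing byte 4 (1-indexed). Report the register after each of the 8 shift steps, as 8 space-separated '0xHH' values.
Answer: 0x94 0x2F 0x5E 0xBC 0x7F 0xFE 0xFB 0xF1

Derivation:
After byte 1 (0xEE): reg=0x84
After byte 2 (0x75): reg=0xD9
After byte 3 (0x52): reg=0xB8
Register before byte 4: 0xB8
After XOR with byte 0xF2: 0x4A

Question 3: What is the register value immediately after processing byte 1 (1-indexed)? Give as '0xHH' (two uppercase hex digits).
After byte 1 (0xEE): reg=0x84

Answer: 0x84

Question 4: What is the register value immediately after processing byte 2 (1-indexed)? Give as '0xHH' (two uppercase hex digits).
After byte 1 (0xEE): reg=0x84
After byte 2 (0x75): reg=0xD9

Answer: 0xD9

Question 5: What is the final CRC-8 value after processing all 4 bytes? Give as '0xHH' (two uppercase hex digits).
Answer: 0xF1

Derivation:
After byte 1 (0xEE): reg=0x84
After byte 2 (0x75): reg=0xD9
After byte 3 (0x52): reg=0xB8
After byte 4 (0xF2): reg=0xF1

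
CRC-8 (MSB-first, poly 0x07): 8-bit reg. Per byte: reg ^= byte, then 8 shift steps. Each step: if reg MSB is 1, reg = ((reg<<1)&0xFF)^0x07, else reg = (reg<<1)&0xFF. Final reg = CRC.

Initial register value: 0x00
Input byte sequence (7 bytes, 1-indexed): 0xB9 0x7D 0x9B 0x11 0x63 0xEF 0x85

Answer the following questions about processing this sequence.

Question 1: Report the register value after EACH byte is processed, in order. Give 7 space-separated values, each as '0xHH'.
0x26 0x86 0x53 0xC9 0x5F 0x19 0xDD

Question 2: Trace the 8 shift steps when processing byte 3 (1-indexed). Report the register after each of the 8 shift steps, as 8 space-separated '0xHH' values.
After byte 1 (0xB9): reg=0x26
After byte 2 (0x7D): reg=0x86
Register before byte 3: 0x86
After XOR with byte 0x9B: 0x1D

Answer: 0x3A 0x74 0xE8 0xD7 0xA9 0x55 0xAA 0x53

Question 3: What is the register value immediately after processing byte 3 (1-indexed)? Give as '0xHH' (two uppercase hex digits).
Answer: 0x53

Derivation:
After byte 1 (0xB9): reg=0x26
After byte 2 (0x7D): reg=0x86
After byte 3 (0x9B): reg=0x53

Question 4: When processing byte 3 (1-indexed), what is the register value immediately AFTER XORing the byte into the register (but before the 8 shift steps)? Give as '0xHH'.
Register before byte 3: 0x86
Byte 3: 0x9B
0x86 XOR 0x9B = 0x1D

Answer: 0x1D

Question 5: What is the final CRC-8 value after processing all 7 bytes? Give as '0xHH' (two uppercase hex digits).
Answer: 0xDD

Derivation:
After byte 1 (0xB9): reg=0x26
After byte 2 (0x7D): reg=0x86
After byte 3 (0x9B): reg=0x53
After byte 4 (0x11): reg=0xC9
After byte 5 (0x63): reg=0x5F
After byte 6 (0xEF): reg=0x19
After byte 7 (0x85): reg=0xDD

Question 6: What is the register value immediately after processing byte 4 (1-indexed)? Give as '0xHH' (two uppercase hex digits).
After byte 1 (0xB9): reg=0x26
After byte 2 (0x7D): reg=0x86
After byte 3 (0x9B): reg=0x53
After byte 4 (0x11): reg=0xC9

Answer: 0xC9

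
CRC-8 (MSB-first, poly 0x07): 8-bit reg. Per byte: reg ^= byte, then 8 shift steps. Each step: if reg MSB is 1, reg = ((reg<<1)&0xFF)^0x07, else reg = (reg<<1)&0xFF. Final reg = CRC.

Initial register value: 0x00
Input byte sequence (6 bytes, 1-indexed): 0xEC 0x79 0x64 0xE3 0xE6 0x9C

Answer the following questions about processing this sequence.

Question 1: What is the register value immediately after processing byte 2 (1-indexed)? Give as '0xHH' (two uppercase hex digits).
Answer: 0xD7

Derivation:
After byte 1 (0xEC): reg=0x8A
After byte 2 (0x79): reg=0xD7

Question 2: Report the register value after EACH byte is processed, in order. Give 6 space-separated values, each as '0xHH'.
0x8A 0xD7 0x10 0xD7 0x97 0x31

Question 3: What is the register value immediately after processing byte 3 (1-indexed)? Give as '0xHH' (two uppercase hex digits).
After byte 1 (0xEC): reg=0x8A
After byte 2 (0x79): reg=0xD7
After byte 3 (0x64): reg=0x10

Answer: 0x10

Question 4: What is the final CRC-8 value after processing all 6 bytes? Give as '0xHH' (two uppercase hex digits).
After byte 1 (0xEC): reg=0x8A
After byte 2 (0x79): reg=0xD7
After byte 3 (0x64): reg=0x10
After byte 4 (0xE3): reg=0xD7
After byte 5 (0xE6): reg=0x97
After byte 6 (0x9C): reg=0x31

Answer: 0x31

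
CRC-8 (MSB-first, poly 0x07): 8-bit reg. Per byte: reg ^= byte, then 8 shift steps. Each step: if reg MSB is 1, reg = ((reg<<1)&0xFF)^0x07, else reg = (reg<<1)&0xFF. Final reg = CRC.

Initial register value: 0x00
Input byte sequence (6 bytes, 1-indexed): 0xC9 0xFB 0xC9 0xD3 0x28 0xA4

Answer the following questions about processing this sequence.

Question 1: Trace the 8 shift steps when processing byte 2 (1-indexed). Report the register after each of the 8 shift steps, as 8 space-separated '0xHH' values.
Answer: 0x13 0x26 0x4C 0x98 0x37 0x6E 0xDC 0xBF

Derivation:
After byte 1 (0xC9): reg=0x71
Register before byte 2: 0x71
After XOR with byte 0xFB: 0x8A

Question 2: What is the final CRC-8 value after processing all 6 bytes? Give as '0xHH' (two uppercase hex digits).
After byte 1 (0xC9): reg=0x71
After byte 2 (0xFB): reg=0xBF
After byte 3 (0xC9): reg=0x45
After byte 4 (0xD3): reg=0xEB
After byte 5 (0x28): reg=0x47
After byte 6 (0xA4): reg=0xA7

Answer: 0xA7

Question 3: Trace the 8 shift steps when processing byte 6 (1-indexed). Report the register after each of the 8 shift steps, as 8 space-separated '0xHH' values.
Answer: 0xC1 0x85 0x0D 0x1A 0x34 0x68 0xD0 0xA7

Derivation:
After byte 1 (0xC9): reg=0x71
After byte 2 (0xFB): reg=0xBF
After byte 3 (0xC9): reg=0x45
After byte 4 (0xD3): reg=0xEB
After byte 5 (0x28): reg=0x47
Register before byte 6: 0x47
After XOR with byte 0xA4: 0xE3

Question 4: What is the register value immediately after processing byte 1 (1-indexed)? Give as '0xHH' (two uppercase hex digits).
After byte 1 (0xC9): reg=0x71

Answer: 0x71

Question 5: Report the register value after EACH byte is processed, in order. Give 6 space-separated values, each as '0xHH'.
0x71 0xBF 0x45 0xEB 0x47 0xA7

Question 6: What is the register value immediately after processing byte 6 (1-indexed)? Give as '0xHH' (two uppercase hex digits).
After byte 1 (0xC9): reg=0x71
After byte 2 (0xFB): reg=0xBF
After byte 3 (0xC9): reg=0x45
After byte 4 (0xD3): reg=0xEB
After byte 5 (0x28): reg=0x47
After byte 6 (0xA4): reg=0xA7

Answer: 0xA7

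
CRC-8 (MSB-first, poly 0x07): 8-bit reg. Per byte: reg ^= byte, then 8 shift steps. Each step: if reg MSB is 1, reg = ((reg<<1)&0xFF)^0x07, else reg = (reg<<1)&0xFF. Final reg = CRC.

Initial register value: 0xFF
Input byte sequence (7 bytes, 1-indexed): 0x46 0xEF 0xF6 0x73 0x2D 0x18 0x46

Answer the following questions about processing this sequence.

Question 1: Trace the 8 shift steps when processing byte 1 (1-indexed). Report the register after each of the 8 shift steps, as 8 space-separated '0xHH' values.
Register before byte 1: 0xFF
After XOR with byte 0x46: 0xB9

Answer: 0x75 0xEA 0xD3 0xA1 0x45 0x8A 0x13 0x26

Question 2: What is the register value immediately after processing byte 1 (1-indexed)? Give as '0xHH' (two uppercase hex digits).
Answer: 0x26

Derivation:
After byte 1 (0x46): reg=0x26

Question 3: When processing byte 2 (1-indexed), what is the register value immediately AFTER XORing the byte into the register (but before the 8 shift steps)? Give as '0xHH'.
Register before byte 2: 0x26
Byte 2: 0xEF
0x26 XOR 0xEF = 0xC9

Answer: 0xC9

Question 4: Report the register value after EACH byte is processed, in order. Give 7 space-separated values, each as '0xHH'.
0x26 0x71 0x9C 0x83 0x43 0x86 0x4E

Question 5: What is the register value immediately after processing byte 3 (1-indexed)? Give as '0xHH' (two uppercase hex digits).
Answer: 0x9C

Derivation:
After byte 1 (0x46): reg=0x26
After byte 2 (0xEF): reg=0x71
After byte 3 (0xF6): reg=0x9C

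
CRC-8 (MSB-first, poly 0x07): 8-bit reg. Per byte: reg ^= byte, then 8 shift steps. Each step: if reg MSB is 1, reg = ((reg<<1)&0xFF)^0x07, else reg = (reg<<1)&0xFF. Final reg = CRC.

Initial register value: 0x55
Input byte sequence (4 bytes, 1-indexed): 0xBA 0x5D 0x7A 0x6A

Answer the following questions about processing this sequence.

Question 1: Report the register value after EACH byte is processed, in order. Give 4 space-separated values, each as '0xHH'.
0x83 0x14 0x0D 0x32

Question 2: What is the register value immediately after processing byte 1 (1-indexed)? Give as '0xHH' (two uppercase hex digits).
After byte 1 (0xBA): reg=0x83

Answer: 0x83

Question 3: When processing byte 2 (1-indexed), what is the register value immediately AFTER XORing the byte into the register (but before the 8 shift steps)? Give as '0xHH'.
Register before byte 2: 0x83
Byte 2: 0x5D
0x83 XOR 0x5D = 0xDE

Answer: 0xDE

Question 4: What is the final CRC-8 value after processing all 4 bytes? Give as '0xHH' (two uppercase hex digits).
Answer: 0x32

Derivation:
After byte 1 (0xBA): reg=0x83
After byte 2 (0x5D): reg=0x14
After byte 3 (0x7A): reg=0x0D
After byte 4 (0x6A): reg=0x32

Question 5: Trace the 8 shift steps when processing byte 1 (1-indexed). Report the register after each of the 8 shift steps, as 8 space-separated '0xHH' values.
Register before byte 1: 0x55
After XOR with byte 0xBA: 0xEF

Answer: 0xD9 0xB5 0x6D 0xDA 0xB3 0x61 0xC2 0x83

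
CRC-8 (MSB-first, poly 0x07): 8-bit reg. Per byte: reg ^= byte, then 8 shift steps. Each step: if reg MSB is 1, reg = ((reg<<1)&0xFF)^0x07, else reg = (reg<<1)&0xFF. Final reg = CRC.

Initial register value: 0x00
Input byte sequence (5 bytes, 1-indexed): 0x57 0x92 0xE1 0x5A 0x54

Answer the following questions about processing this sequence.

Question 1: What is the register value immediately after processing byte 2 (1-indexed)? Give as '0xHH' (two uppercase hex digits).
After byte 1 (0x57): reg=0xA2
After byte 2 (0x92): reg=0x90

Answer: 0x90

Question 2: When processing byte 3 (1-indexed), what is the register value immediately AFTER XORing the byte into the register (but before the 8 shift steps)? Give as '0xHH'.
Register before byte 3: 0x90
Byte 3: 0xE1
0x90 XOR 0xE1 = 0x71

Answer: 0x71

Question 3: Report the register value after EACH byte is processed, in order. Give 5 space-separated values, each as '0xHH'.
0xA2 0x90 0x50 0x36 0x29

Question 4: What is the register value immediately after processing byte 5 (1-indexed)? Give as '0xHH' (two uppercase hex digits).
After byte 1 (0x57): reg=0xA2
After byte 2 (0x92): reg=0x90
After byte 3 (0xE1): reg=0x50
After byte 4 (0x5A): reg=0x36
After byte 5 (0x54): reg=0x29

Answer: 0x29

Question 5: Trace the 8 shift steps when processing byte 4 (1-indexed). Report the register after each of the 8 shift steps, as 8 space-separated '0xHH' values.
After byte 1 (0x57): reg=0xA2
After byte 2 (0x92): reg=0x90
After byte 3 (0xE1): reg=0x50
Register before byte 4: 0x50
After XOR with byte 0x5A: 0x0A

Answer: 0x14 0x28 0x50 0xA0 0x47 0x8E 0x1B 0x36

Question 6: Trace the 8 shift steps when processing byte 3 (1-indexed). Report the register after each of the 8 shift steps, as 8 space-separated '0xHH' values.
After byte 1 (0x57): reg=0xA2
After byte 2 (0x92): reg=0x90
Register before byte 3: 0x90
After XOR with byte 0xE1: 0x71

Answer: 0xE2 0xC3 0x81 0x05 0x0A 0x14 0x28 0x50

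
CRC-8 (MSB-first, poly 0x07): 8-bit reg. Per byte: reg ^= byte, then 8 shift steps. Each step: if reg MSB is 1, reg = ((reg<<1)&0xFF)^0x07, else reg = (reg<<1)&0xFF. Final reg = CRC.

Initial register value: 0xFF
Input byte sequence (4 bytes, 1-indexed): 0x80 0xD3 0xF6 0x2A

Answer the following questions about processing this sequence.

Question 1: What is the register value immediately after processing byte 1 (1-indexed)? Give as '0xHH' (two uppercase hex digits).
After byte 1 (0x80): reg=0x7A

Answer: 0x7A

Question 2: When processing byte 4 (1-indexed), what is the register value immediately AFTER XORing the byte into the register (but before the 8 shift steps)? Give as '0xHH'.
Answer: 0x43

Derivation:
Register before byte 4: 0x69
Byte 4: 0x2A
0x69 XOR 0x2A = 0x43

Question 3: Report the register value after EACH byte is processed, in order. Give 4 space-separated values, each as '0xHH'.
0x7A 0x56 0x69 0xCE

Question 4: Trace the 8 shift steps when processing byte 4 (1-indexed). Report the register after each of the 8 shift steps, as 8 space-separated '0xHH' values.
Answer: 0x86 0x0B 0x16 0x2C 0x58 0xB0 0x67 0xCE

Derivation:
After byte 1 (0x80): reg=0x7A
After byte 2 (0xD3): reg=0x56
After byte 3 (0xF6): reg=0x69
Register before byte 4: 0x69
After XOR with byte 0x2A: 0x43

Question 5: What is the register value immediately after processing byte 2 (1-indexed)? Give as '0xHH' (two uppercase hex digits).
Answer: 0x56

Derivation:
After byte 1 (0x80): reg=0x7A
After byte 2 (0xD3): reg=0x56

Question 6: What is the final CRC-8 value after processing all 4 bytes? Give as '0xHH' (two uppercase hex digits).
After byte 1 (0x80): reg=0x7A
After byte 2 (0xD3): reg=0x56
After byte 3 (0xF6): reg=0x69
After byte 4 (0x2A): reg=0xCE

Answer: 0xCE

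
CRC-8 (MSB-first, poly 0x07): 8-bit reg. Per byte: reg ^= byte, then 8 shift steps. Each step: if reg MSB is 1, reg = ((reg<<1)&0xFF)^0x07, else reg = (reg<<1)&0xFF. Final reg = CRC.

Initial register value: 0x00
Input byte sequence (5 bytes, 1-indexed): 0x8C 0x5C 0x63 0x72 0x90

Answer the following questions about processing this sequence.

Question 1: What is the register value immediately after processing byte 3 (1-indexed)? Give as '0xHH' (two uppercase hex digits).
Answer: 0x2F

Derivation:
After byte 1 (0x8C): reg=0xAD
After byte 2 (0x5C): reg=0xD9
After byte 3 (0x63): reg=0x2F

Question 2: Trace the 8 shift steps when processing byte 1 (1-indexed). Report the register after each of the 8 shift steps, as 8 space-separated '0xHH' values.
Answer: 0x1F 0x3E 0x7C 0xF8 0xF7 0xE9 0xD5 0xAD

Derivation:
Register before byte 1: 0x00
After XOR with byte 0x8C: 0x8C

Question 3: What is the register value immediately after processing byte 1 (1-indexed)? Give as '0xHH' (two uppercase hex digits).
After byte 1 (0x8C): reg=0xAD

Answer: 0xAD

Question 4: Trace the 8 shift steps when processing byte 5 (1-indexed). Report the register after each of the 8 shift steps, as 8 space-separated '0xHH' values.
After byte 1 (0x8C): reg=0xAD
After byte 2 (0x5C): reg=0xD9
After byte 3 (0x63): reg=0x2F
After byte 4 (0x72): reg=0x94
Register before byte 5: 0x94
After XOR with byte 0x90: 0x04

Answer: 0x08 0x10 0x20 0x40 0x80 0x07 0x0E 0x1C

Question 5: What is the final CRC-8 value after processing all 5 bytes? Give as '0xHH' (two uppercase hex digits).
After byte 1 (0x8C): reg=0xAD
After byte 2 (0x5C): reg=0xD9
After byte 3 (0x63): reg=0x2F
After byte 4 (0x72): reg=0x94
After byte 5 (0x90): reg=0x1C

Answer: 0x1C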